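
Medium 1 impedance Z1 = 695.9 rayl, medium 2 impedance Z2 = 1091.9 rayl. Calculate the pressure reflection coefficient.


Given values:
  Z1 = 695.9 rayl, Z2 = 1091.9 rayl
Formula: R = (Z2 - Z1) / (Z2 + Z1)
Numerator: Z2 - Z1 = 1091.9 - 695.9 = 396.0
Denominator: Z2 + Z1 = 1091.9 + 695.9 = 1787.8
R = 396.0 / 1787.8 = 0.2215

0.2215


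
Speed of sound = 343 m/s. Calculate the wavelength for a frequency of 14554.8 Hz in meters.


Given values:
  c = 343 m/s, f = 14554.8 Hz
Formula: lambda = c / f
lambda = 343 / 14554.8
lambda = 0.0236

0.0236 m


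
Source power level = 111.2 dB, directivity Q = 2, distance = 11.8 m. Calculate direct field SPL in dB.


Given values:
  Lw = 111.2 dB, Q = 2, r = 11.8 m
Formula: SPL = Lw + 10 * log10(Q / (4 * pi * r^2))
Compute 4 * pi * r^2 = 4 * pi * 11.8^2 = 1749.7414
Compute Q / denom = 2 / 1749.7414 = 0.00114303
Compute 10 * log10(0.00114303) = -29.4194
SPL = 111.2 + (-29.4194) = 81.78

81.78 dB


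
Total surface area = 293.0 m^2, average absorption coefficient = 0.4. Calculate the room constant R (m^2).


Given values:
  S = 293.0 m^2, alpha = 0.4
Formula: R = S * alpha / (1 - alpha)
Numerator: 293.0 * 0.4 = 117.2
Denominator: 1 - 0.4 = 0.6
R = 117.2 / 0.6 = 195.33

195.33 m^2


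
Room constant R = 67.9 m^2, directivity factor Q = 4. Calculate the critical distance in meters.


Given values:
  R = 67.9 m^2, Q = 4
Formula: d_c = 0.141 * sqrt(Q * R)
Compute Q * R = 4 * 67.9 = 271.6
Compute sqrt(271.6) = 16.4803
d_c = 0.141 * 16.4803 = 2.324

2.324 m


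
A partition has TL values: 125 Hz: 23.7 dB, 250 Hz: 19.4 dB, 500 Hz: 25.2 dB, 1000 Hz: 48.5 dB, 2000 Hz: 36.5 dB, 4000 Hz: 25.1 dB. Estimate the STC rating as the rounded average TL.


Given TL values at each frequency:
  125 Hz: 23.7 dB
  250 Hz: 19.4 dB
  500 Hz: 25.2 dB
  1000 Hz: 48.5 dB
  2000 Hz: 36.5 dB
  4000 Hz: 25.1 dB
Formula: STC ~ round(average of TL values)
Sum = 23.7 + 19.4 + 25.2 + 48.5 + 36.5 + 25.1 = 178.4
Average = 178.4 / 6 = 29.73
Rounded: 30

30


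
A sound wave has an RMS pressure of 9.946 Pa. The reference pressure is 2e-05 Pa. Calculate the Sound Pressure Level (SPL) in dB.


Given values:
  p = 9.946 Pa
  p_ref = 2e-05 Pa
Formula: SPL = 20 * log10(p / p_ref)
Compute ratio: p / p_ref = 9.946 / 2e-05 = 497300
Compute log10: log10(497300) = 5.696618
Multiply: SPL = 20 * 5.696618 = 113.93

113.93 dB


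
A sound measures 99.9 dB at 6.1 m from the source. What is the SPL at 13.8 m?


Given values:
  SPL1 = 99.9 dB, r1 = 6.1 m, r2 = 13.8 m
Formula: SPL2 = SPL1 - 20 * log10(r2 / r1)
Compute ratio: r2 / r1 = 13.8 / 6.1 = 2.2623
Compute log10: log10(2.2623) = 0.35455
Compute drop: 20 * 0.35455 = 7.091
SPL2 = 99.9 - 7.091 = 92.81

92.81 dB


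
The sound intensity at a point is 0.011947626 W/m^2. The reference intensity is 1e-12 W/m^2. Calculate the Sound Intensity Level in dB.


Given values:
  I = 0.011947626 W/m^2
  I_ref = 1e-12 W/m^2
Formula: SIL = 10 * log10(I / I_ref)
Compute ratio: I / I_ref = 11947626000
Compute log10: log10(11947626000) = 10.077282
Multiply: SIL = 10 * 10.077282 = 100.77

100.77 dB


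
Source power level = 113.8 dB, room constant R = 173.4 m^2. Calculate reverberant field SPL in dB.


Given values:
  Lw = 113.8 dB, R = 173.4 m^2
Formula: SPL = Lw + 10 * log10(4 / R)
Compute 4 / R = 4 / 173.4 = 0.023068
Compute 10 * log10(0.023068) = -16.3699
SPL = 113.8 + (-16.3699) = 97.43

97.43 dB


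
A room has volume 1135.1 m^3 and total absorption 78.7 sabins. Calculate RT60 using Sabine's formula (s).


Given values:
  V = 1135.1 m^3
  A = 78.7 sabins
Formula: RT60 = 0.161 * V / A
Numerator: 0.161 * 1135.1 = 182.7511
RT60 = 182.7511 / 78.7 = 2.322

2.322 s


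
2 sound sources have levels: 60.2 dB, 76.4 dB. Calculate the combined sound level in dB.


Formula: L_total = 10 * log10( sum(10^(Li/10)) )
  Source 1: 10^(60.2/10) = 1047128.5481
  Source 2: 10^(76.4/10) = 43651583.224
Sum of linear values = 44698711.7721
L_total = 10 * log10(44698711.7721) = 76.5

76.5 dB


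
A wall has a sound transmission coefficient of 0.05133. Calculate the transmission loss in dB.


Given values:
  tau = 0.05133
Formula: TL = 10 * log10(1 / tau)
Compute 1 / tau = 1 / 0.05133 = 19.4818
Compute log10(19.4818) = 1.289629
TL = 10 * 1.289629 = 12.9

12.9 dB


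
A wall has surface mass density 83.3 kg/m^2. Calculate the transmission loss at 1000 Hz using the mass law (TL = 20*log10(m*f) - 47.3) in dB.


Given values:
  m = 83.3 kg/m^2, f = 1000 Hz
Formula: TL = 20 * log10(m * f) - 47.3
Compute m * f = 83.3 * 1000 = 83300.0
Compute log10(83300.0) = 4.920645
Compute 20 * 4.920645 = 98.4129
TL = 98.4129 - 47.3 = 51.11

51.11 dB


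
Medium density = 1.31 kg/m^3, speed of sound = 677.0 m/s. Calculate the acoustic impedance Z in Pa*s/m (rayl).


Given values:
  rho = 1.31 kg/m^3
  c = 677.0 m/s
Formula: Z = rho * c
Z = 1.31 * 677.0
Z = 886.87

886.87 rayl


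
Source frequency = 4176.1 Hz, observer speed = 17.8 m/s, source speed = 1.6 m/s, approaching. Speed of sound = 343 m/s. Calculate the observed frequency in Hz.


Given values:
  f_s = 4176.1 Hz, v_o = 17.8 m/s, v_s = 1.6 m/s
  Direction: approaching
Formula: f_o = f_s * (c + v_o) / (c - v_s)
Numerator: c + v_o = 343 + 17.8 = 360.8
Denominator: c - v_s = 343 - 1.6 = 341.4
f_o = 4176.1 * 360.8 / 341.4 = 4413.41

4413.41 Hz


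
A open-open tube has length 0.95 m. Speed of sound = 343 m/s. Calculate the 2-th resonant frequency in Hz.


Given values:
  Tube type: open-open, L = 0.95 m, c = 343 m/s, n = 2
Formula: f_n = n * c / (2 * L)
Compute 2 * L = 2 * 0.95 = 1.9
f = 2 * 343 / 1.9
f = 361.05

361.05 Hz


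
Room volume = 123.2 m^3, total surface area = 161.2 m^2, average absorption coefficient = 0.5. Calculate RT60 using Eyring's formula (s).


Given values:
  V = 123.2 m^3, S = 161.2 m^2, alpha = 0.5
Formula: RT60 = 0.161 * V / (-S * ln(1 - alpha))
Compute ln(1 - 0.5) = ln(0.5) = -0.693147
Denominator: -161.2 * -0.693147 = 111.7353
Numerator: 0.161 * 123.2 = 19.8352
RT60 = 19.8352 / 111.7353 = 0.178

0.178 s


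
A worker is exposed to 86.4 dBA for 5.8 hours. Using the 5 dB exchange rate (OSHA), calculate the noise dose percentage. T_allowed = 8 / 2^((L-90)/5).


Given values:
  L = 86.4 dBA, T = 5.8 hours
Formula: T_allowed = 8 / 2^((L - 90) / 5)
Compute exponent: (86.4 - 90) / 5 = -0.72
Compute 2^(-0.72) = 0.607097
T_allowed = 8 / 0.607097 = 13.177466 hours
Dose = (T / T_allowed) * 100
Dose = (5.8 / 13.177466) * 100 = 44.01

44.01 %


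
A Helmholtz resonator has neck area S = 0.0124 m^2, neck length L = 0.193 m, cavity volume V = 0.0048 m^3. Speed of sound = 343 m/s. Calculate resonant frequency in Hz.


Given values:
  S = 0.0124 m^2, L = 0.193 m, V = 0.0048 m^3, c = 343 m/s
Formula: f = (c / (2*pi)) * sqrt(S / (V * L))
Compute V * L = 0.0048 * 0.193 = 0.0009264
Compute S / (V * L) = 0.0124 / 0.0009264 = 13.3851
Compute sqrt(13.3851) = 3.658565
Compute c / (2*pi) = 343 / 6.283185 = 54.590148
f = 54.590148 * 3.658565 = 199.72

199.72 Hz


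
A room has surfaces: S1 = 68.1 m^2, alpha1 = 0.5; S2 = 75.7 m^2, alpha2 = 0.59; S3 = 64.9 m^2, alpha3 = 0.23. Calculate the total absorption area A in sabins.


Given surfaces:
  Surface 1: 68.1 * 0.5 = 34.05
  Surface 2: 75.7 * 0.59 = 44.663
  Surface 3: 64.9 * 0.23 = 14.927
Formula: A = sum(Si * alpha_i)
A = 34.05 + 44.663 + 14.927
A = 93.64

93.64 sabins


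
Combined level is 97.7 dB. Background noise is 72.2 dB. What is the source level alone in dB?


Given values:
  L_total = 97.7 dB, L_bg = 72.2 dB
Formula: L_source = 10 * log10(10^(L_total/10) - 10^(L_bg/10))
Convert to linear:
  10^(97.7/10) = 5888436553.5559
  10^(72.2/10) = 16595869.0744
Difference: 5888436553.5559 - 16595869.0744 = 5871840684.4815
L_source = 10 * log10(5871840684.4815) = 97.69

97.69 dB


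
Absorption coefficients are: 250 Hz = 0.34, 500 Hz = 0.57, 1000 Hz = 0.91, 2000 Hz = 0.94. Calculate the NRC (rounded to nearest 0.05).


Given values:
  a_250 = 0.34, a_500 = 0.57
  a_1000 = 0.91, a_2000 = 0.94
Formula: NRC = (a250 + a500 + a1000 + a2000) / 4
Sum = 0.34 + 0.57 + 0.91 + 0.94 = 2.76
NRC = 2.76 / 4 = 0.69
Rounded to nearest 0.05: 0.7

0.7


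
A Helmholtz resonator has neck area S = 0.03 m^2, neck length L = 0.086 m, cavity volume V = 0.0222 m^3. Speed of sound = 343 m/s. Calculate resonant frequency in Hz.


Given values:
  S = 0.03 m^2, L = 0.086 m, V = 0.0222 m^3, c = 343 m/s
Formula: f = (c / (2*pi)) * sqrt(S / (V * L))
Compute V * L = 0.0222 * 0.086 = 0.0019092
Compute S / (V * L) = 0.03 / 0.0019092 = 15.7134
Compute sqrt(15.7134) = 3.964013
Compute c / (2*pi) = 343 / 6.283185 = 54.590148
f = 54.590148 * 3.964013 = 216.4

216.4 Hz


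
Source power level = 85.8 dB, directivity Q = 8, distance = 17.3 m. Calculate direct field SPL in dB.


Given values:
  Lw = 85.8 dB, Q = 8, r = 17.3 m
Formula: SPL = Lw + 10 * log10(Q / (4 * pi * r^2))
Compute 4 * pi * r^2 = 4 * pi * 17.3^2 = 3760.9891
Compute Q / denom = 8 / 3760.9891 = 0.0021271
Compute 10 * log10(0.0021271) = -26.7221
SPL = 85.8 + (-26.7221) = 59.08

59.08 dB


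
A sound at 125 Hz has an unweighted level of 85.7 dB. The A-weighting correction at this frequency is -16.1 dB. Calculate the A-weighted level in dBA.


Given values:
  SPL = 85.7 dB
  A-weighting at 125 Hz = -16.1 dB
Formula: L_A = SPL + A_weight
L_A = 85.7 + (-16.1)
L_A = 69.6

69.6 dBA


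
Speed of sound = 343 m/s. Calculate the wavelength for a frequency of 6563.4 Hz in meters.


Given values:
  c = 343 m/s, f = 6563.4 Hz
Formula: lambda = c / f
lambda = 343 / 6563.4
lambda = 0.0523

0.0523 m


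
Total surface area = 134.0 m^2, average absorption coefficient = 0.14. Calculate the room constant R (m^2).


Given values:
  S = 134.0 m^2, alpha = 0.14
Formula: R = S * alpha / (1 - alpha)
Numerator: 134.0 * 0.14 = 18.76
Denominator: 1 - 0.14 = 0.86
R = 18.76 / 0.86 = 21.81

21.81 m^2


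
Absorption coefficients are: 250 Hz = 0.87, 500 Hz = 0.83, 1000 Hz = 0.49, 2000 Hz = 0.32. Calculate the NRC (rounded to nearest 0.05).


Given values:
  a_250 = 0.87, a_500 = 0.83
  a_1000 = 0.49, a_2000 = 0.32
Formula: NRC = (a250 + a500 + a1000 + a2000) / 4
Sum = 0.87 + 0.83 + 0.49 + 0.32 = 2.51
NRC = 2.51 / 4 = 0.6275
Rounded to nearest 0.05: 0.65

0.65


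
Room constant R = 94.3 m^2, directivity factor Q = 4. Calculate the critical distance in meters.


Given values:
  R = 94.3 m^2, Q = 4
Formula: d_c = 0.141 * sqrt(Q * R)
Compute Q * R = 4 * 94.3 = 377.2
Compute sqrt(377.2) = 19.4216
d_c = 0.141 * 19.4216 = 2.738

2.738 m


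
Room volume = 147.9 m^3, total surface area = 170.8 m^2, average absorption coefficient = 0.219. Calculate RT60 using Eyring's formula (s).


Given values:
  V = 147.9 m^3, S = 170.8 m^2, alpha = 0.219
Formula: RT60 = 0.161 * V / (-S * ln(1 - alpha))
Compute ln(1 - 0.219) = ln(0.781) = -0.24718
Denominator: -170.8 * -0.24718 = 42.2183
Numerator: 0.161 * 147.9 = 23.8119
RT60 = 23.8119 / 42.2183 = 0.564

0.564 s


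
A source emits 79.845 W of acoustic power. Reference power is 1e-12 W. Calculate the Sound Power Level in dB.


Given values:
  W = 79.845 W
  W_ref = 1e-12 W
Formula: SWL = 10 * log10(W / W_ref)
Compute ratio: W / W_ref = 79845000000000
Compute log10: log10(79845000000000) = 13.902248
Multiply: SWL = 10 * 13.902248 = 139.02

139.02 dB


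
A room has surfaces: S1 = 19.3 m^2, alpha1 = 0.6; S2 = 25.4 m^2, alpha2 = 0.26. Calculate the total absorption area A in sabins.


Given surfaces:
  Surface 1: 19.3 * 0.6 = 11.58
  Surface 2: 25.4 * 0.26 = 6.604
Formula: A = sum(Si * alpha_i)
A = 11.58 + 6.604
A = 18.18

18.18 sabins


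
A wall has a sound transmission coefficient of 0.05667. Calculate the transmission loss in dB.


Given values:
  tau = 0.05667
Formula: TL = 10 * log10(1 / tau)
Compute 1 / tau = 1 / 0.05667 = 17.646
Compute log10(17.646) = 1.246646
TL = 10 * 1.246646 = 12.47

12.47 dB


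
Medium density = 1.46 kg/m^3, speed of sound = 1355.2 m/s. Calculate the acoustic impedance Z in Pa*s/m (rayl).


Given values:
  rho = 1.46 kg/m^3
  c = 1355.2 m/s
Formula: Z = rho * c
Z = 1.46 * 1355.2
Z = 1978.59

1978.59 rayl


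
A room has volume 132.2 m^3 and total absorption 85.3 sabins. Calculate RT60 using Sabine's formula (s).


Given values:
  V = 132.2 m^3
  A = 85.3 sabins
Formula: RT60 = 0.161 * V / A
Numerator: 0.161 * 132.2 = 21.2842
RT60 = 21.2842 / 85.3 = 0.25

0.25 s


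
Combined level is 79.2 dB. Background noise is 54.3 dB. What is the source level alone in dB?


Given values:
  L_total = 79.2 dB, L_bg = 54.3 dB
Formula: L_source = 10 * log10(10^(L_total/10) - 10^(L_bg/10))
Convert to linear:
  10^(79.2/10) = 83176377.1103
  10^(54.3/10) = 269153.4804
Difference: 83176377.1103 - 269153.4804 = 82907223.6299
L_source = 10 * log10(82907223.6299) = 79.19

79.19 dB


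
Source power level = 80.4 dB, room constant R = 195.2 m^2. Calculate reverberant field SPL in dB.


Given values:
  Lw = 80.4 dB, R = 195.2 m^2
Formula: SPL = Lw + 10 * log10(4 / R)
Compute 4 / R = 4 / 195.2 = 0.020492
Compute 10 * log10(0.020492) = -16.8842
SPL = 80.4 + (-16.8842) = 63.52

63.52 dB


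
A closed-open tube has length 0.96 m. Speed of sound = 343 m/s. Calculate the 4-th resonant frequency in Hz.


Given values:
  Tube type: closed-open, L = 0.96 m, c = 343 m/s, n = 4
Formula: f_n = (2n - 1) * c / (4 * L)
Compute 2n - 1 = 2*4 - 1 = 7
Compute 4 * L = 4 * 0.96 = 3.84
f = 7 * 343 / 3.84
f = 625.26

625.26 Hz


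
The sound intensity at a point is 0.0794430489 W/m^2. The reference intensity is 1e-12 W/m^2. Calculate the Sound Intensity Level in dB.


Given values:
  I = 0.0794430489 W/m^2
  I_ref = 1e-12 W/m^2
Formula: SIL = 10 * log10(I / I_ref)
Compute ratio: I / I_ref = 79443048900
Compute log10: log10(79443048900) = 10.900056
Multiply: SIL = 10 * 10.900056 = 109.0

109.0 dB


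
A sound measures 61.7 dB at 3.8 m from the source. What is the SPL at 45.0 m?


Given values:
  SPL1 = 61.7 dB, r1 = 3.8 m, r2 = 45.0 m
Formula: SPL2 = SPL1 - 20 * log10(r2 / r1)
Compute ratio: r2 / r1 = 45.0 / 3.8 = 11.8421
Compute log10: log10(11.8421) = 1.073429
Compute drop: 20 * 1.073429 = 21.4686
SPL2 = 61.7 - 21.4686 = 40.23

40.23 dB


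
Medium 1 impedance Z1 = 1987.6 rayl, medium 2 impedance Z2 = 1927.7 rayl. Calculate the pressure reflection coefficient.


Given values:
  Z1 = 1987.6 rayl, Z2 = 1927.7 rayl
Formula: R = (Z2 - Z1) / (Z2 + Z1)
Numerator: Z2 - Z1 = 1927.7 - 1987.6 = -59.9
Denominator: Z2 + Z1 = 1927.7 + 1987.6 = 3915.3
R = -59.9 / 3915.3 = -0.0153

-0.0153


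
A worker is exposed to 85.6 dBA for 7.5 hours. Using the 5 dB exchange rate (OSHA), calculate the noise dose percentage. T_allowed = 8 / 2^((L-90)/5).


Given values:
  L = 85.6 dBA, T = 7.5 hours
Formula: T_allowed = 8 / 2^((L - 90) / 5)
Compute exponent: (85.6 - 90) / 5 = -0.88
Compute 2^(-0.88) = 0.543367
T_allowed = 8 / 0.543367 = 14.723014 hours
Dose = (T / T_allowed) * 100
Dose = (7.5 / 14.723014) * 100 = 50.94

50.94 %


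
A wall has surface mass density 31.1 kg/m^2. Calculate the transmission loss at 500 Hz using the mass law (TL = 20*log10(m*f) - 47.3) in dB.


Given values:
  m = 31.1 kg/m^2, f = 500 Hz
Formula: TL = 20 * log10(m * f) - 47.3
Compute m * f = 31.1 * 500 = 15550.0
Compute log10(15550.0) = 4.19173
Compute 20 * 4.19173 = 83.8346
TL = 83.8346 - 47.3 = 36.53

36.53 dB


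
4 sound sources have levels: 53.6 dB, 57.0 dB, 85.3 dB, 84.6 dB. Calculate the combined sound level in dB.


Formula: L_total = 10 * log10( sum(10^(Li/10)) )
  Source 1: 10^(53.6/10) = 229086.7653
  Source 2: 10^(57.0/10) = 501187.2336
  Source 3: 10^(85.3/10) = 338844156.1392
  Source 4: 10^(84.6/10) = 288403150.3127
Sum of linear values = 627977580.4508
L_total = 10 * log10(627977580.4508) = 87.98

87.98 dB


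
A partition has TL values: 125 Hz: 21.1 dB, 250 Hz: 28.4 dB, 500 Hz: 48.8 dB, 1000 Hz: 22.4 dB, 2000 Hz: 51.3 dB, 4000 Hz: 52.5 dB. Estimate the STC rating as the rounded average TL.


Given TL values at each frequency:
  125 Hz: 21.1 dB
  250 Hz: 28.4 dB
  500 Hz: 48.8 dB
  1000 Hz: 22.4 dB
  2000 Hz: 51.3 dB
  4000 Hz: 52.5 dB
Formula: STC ~ round(average of TL values)
Sum = 21.1 + 28.4 + 48.8 + 22.4 + 51.3 + 52.5 = 224.5
Average = 224.5 / 6 = 37.42
Rounded: 37

37


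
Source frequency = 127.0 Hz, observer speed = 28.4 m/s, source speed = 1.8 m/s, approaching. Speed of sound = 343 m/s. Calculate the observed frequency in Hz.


Given values:
  f_s = 127.0 Hz, v_o = 28.4 m/s, v_s = 1.8 m/s
  Direction: approaching
Formula: f_o = f_s * (c + v_o) / (c - v_s)
Numerator: c + v_o = 343 + 28.4 = 371.4
Denominator: c - v_s = 343 - 1.8 = 341.2
f_o = 127.0 * 371.4 / 341.2 = 138.24

138.24 Hz


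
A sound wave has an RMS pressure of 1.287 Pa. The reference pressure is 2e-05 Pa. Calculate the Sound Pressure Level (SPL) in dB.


Given values:
  p = 1.287 Pa
  p_ref = 2e-05 Pa
Formula: SPL = 20 * log10(p / p_ref)
Compute ratio: p / p_ref = 1.287 / 2e-05 = 64350
Compute log10: log10(64350) = 4.808549
Multiply: SPL = 20 * 4.808549 = 96.17

96.17 dB


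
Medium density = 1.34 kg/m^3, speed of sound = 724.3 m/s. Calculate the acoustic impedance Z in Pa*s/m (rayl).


Given values:
  rho = 1.34 kg/m^3
  c = 724.3 m/s
Formula: Z = rho * c
Z = 1.34 * 724.3
Z = 970.56

970.56 rayl


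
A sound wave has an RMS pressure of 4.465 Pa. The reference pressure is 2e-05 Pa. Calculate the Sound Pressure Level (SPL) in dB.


Given values:
  p = 4.465 Pa
  p_ref = 2e-05 Pa
Formula: SPL = 20 * log10(p / p_ref)
Compute ratio: p / p_ref = 4.465 / 2e-05 = 223250
Compute log10: log10(223250) = 5.348791
Multiply: SPL = 20 * 5.348791 = 106.98

106.98 dB


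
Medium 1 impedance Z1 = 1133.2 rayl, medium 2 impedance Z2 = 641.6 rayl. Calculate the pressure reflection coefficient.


Given values:
  Z1 = 1133.2 rayl, Z2 = 641.6 rayl
Formula: R = (Z2 - Z1) / (Z2 + Z1)
Numerator: Z2 - Z1 = 641.6 - 1133.2 = -491.6
Denominator: Z2 + Z1 = 641.6 + 1133.2 = 1774.8
R = -491.6 / 1774.8 = -0.277

-0.277


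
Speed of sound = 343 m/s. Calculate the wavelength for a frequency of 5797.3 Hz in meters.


Given values:
  c = 343 m/s, f = 5797.3 Hz
Formula: lambda = c / f
lambda = 343 / 5797.3
lambda = 0.0592

0.0592 m


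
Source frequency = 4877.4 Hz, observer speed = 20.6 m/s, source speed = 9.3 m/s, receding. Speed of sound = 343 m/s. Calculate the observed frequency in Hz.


Given values:
  f_s = 4877.4 Hz, v_o = 20.6 m/s, v_s = 9.3 m/s
  Direction: receding
Formula: f_o = f_s * (c - v_o) / (c + v_s)
Numerator: c - v_o = 343 - 20.6 = 322.4
Denominator: c + v_s = 343 + 9.3 = 352.3
f_o = 4877.4 * 322.4 / 352.3 = 4463.45

4463.45 Hz


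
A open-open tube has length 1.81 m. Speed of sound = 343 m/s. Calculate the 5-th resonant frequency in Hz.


Given values:
  Tube type: open-open, L = 1.81 m, c = 343 m/s, n = 5
Formula: f_n = n * c / (2 * L)
Compute 2 * L = 2 * 1.81 = 3.62
f = 5 * 343 / 3.62
f = 473.76

473.76 Hz


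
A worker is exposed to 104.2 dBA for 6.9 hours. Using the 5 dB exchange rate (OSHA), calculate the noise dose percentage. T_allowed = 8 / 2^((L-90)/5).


Given values:
  L = 104.2 dBA, T = 6.9 hours
Formula: T_allowed = 8 / 2^((L - 90) / 5)
Compute exponent: (104.2 - 90) / 5 = 2.84
Compute 2^(2.84) = 7.160201
T_allowed = 8 / 7.160201 = 1.117287 hours
Dose = (T / T_allowed) * 100
Dose = (6.9 / 1.117287) * 100 = 617.57

617.57 %


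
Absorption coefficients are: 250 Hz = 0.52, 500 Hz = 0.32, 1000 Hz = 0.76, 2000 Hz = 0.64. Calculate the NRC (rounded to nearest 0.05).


Given values:
  a_250 = 0.52, a_500 = 0.32
  a_1000 = 0.76, a_2000 = 0.64
Formula: NRC = (a250 + a500 + a1000 + a2000) / 4
Sum = 0.52 + 0.32 + 0.76 + 0.64 = 2.24
NRC = 2.24 / 4 = 0.56
Rounded to nearest 0.05: 0.55

0.55


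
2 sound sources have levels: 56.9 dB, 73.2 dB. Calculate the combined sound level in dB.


Formula: L_total = 10 * log10( sum(10^(Li/10)) )
  Source 1: 10^(56.9/10) = 489778.8194
  Source 2: 10^(73.2/10) = 20892961.3085
Sum of linear values = 21382740.1279
L_total = 10 * log10(21382740.1279) = 73.3

73.3 dB


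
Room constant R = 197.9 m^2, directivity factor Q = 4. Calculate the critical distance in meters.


Given values:
  R = 197.9 m^2, Q = 4
Formula: d_c = 0.141 * sqrt(Q * R)
Compute Q * R = 4 * 197.9 = 791.6
Compute sqrt(791.6) = 28.1354
d_c = 0.141 * 28.1354 = 3.967

3.967 m


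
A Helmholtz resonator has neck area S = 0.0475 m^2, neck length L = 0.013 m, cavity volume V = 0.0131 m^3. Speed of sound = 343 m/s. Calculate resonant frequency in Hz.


Given values:
  S = 0.0475 m^2, L = 0.013 m, V = 0.0131 m^3, c = 343 m/s
Formula: f = (c / (2*pi)) * sqrt(S / (V * L))
Compute V * L = 0.0131 * 0.013 = 0.0001703
Compute S / (V * L) = 0.0475 / 0.0001703 = 278.9196
Compute sqrt(278.9196) = 16.700886
Compute c / (2*pi) = 343 / 6.283185 = 54.590148
f = 54.590148 * 16.700886 = 911.7

911.7 Hz


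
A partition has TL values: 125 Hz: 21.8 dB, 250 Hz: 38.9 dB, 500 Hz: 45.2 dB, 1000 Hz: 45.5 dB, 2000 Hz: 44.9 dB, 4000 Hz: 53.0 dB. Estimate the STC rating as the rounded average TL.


Given TL values at each frequency:
  125 Hz: 21.8 dB
  250 Hz: 38.9 dB
  500 Hz: 45.2 dB
  1000 Hz: 45.5 dB
  2000 Hz: 44.9 dB
  4000 Hz: 53.0 dB
Formula: STC ~ round(average of TL values)
Sum = 21.8 + 38.9 + 45.2 + 45.5 + 44.9 + 53.0 = 249.3
Average = 249.3 / 6 = 41.55
Rounded: 42

42


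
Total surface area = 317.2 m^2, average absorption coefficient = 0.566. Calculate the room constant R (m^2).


Given values:
  S = 317.2 m^2, alpha = 0.566
Formula: R = S * alpha / (1 - alpha)
Numerator: 317.2 * 0.566 = 179.5352
Denominator: 1 - 0.566 = 0.434
R = 179.5352 / 0.434 = 413.68

413.68 m^2


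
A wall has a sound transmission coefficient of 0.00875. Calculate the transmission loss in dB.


Given values:
  tau = 0.00875
Formula: TL = 10 * log10(1 / tau)
Compute 1 / tau = 1 / 0.00875 = 114.2857
Compute log10(114.2857) = 2.057992
TL = 10 * 2.057992 = 20.58

20.58 dB


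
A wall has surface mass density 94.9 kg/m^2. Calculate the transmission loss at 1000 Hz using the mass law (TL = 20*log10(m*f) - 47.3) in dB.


Given values:
  m = 94.9 kg/m^2, f = 1000 Hz
Formula: TL = 20 * log10(m * f) - 47.3
Compute m * f = 94.9 * 1000 = 94900.0
Compute log10(94900.0) = 4.977266
Compute 20 * 4.977266 = 99.5453
TL = 99.5453 - 47.3 = 52.25

52.25 dB


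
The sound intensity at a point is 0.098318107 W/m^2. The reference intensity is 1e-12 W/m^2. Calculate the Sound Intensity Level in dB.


Given values:
  I = 0.098318107 W/m^2
  I_ref = 1e-12 W/m^2
Formula: SIL = 10 * log10(I / I_ref)
Compute ratio: I / I_ref = 98318107000
Compute log10: log10(98318107000) = 10.992634
Multiply: SIL = 10 * 10.992634 = 109.93

109.93 dB


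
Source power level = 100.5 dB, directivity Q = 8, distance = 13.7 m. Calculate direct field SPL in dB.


Given values:
  Lw = 100.5 dB, Q = 8, r = 13.7 m
Formula: SPL = Lw + 10 * log10(Q / (4 * pi * r^2))
Compute 4 * pi * r^2 = 4 * pi * 13.7^2 = 2358.5821
Compute Q / denom = 8 / 2358.5821 = 0.00339187
Compute 10 * log10(0.00339187) = -24.6956
SPL = 100.5 + (-24.6956) = 75.8

75.8 dB


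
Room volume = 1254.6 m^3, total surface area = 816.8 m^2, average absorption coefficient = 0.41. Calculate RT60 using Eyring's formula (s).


Given values:
  V = 1254.6 m^3, S = 816.8 m^2, alpha = 0.41
Formula: RT60 = 0.161 * V / (-S * ln(1 - alpha))
Compute ln(1 - 0.41) = ln(0.59) = -0.527633
Denominator: -816.8 * -0.527633 = 430.9706
Numerator: 0.161 * 1254.6 = 201.9906
RT60 = 201.9906 / 430.9706 = 0.469

0.469 s


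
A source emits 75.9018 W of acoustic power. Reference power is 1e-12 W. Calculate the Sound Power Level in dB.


Given values:
  W = 75.9018 W
  W_ref = 1e-12 W
Formula: SWL = 10 * log10(W / W_ref)
Compute ratio: W / W_ref = 75901800000000
Compute log10: log10(75901800000000) = 13.880252
Multiply: SWL = 10 * 13.880252 = 138.8

138.8 dB


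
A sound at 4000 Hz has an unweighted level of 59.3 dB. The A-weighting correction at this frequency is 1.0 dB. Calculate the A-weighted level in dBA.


Given values:
  SPL = 59.3 dB
  A-weighting at 4000 Hz = 1.0 dB
Formula: L_A = SPL + A_weight
L_A = 59.3 + (1.0)
L_A = 60.3

60.3 dBA


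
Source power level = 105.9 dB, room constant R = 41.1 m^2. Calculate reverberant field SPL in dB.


Given values:
  Lw = 105.9 dB, R = 41.1 m^2
Formula: SPL = Lw + 10 * log10(4 / R)
Compute 4 / R = 4 / 41.1 = 0.097324
Compute 10 * log10(0.097324) = -10.1178
SPL = 105.9 + (-10.1178) = 95.78

95.78 dB


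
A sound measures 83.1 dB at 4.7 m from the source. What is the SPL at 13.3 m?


Given values:
  SPL1 = 83.1 dB, r1 = 4.7 m, r2 = 13.3 m
Formula: SPL2 = SPL1 - 20 * log10(r2 / r1)
Compute ratio: r2 / r1 = 13.3 / 4.7 = 2.8298
Compute log10: log10(2.8298) = 0.451756
Compute drop: 20 * 0.451756 = 9.0351
SPL2 = 83.1 - 9.0351 = 74.06

74.06 dB


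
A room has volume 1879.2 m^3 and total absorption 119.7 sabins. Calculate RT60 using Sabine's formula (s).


Given values:
  V = 1879.2 m^3
  A = 119.7 sabins
Formula: RT60 = 0.161 * V / A
Numerator: 0.161 * 1879.2 = 302.5512
RT60 = 302.5512 / 119.7 = 2.528

2.528 s


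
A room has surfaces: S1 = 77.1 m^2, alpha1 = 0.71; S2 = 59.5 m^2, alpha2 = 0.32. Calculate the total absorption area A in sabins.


Given surfaces:
  Surface 1: 77.1 * 0.71 = 54.741
  Surface 2: 59.5 * 0.32 = 19.04
Formula: A = sum(Si * alpha_i)
A = 54.741 + 19.04
A = 73.78

73.78 sabins


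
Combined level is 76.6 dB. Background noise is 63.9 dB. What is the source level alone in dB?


Given values:
  L_total = 76.6 dB, L_bg = 63.9 dB
Formula: L_source = 10 * log10(10^(L_total/10) - 10^(L_bg/10))
Convert to linear:
  10^(76.6/10) = 45708818.9615
  10^(63.9/10) = 2454708.9157
Difference: 45708818.9615 - 2454708.9157 = 43254110.0458
L_source = 10 * log10(43254110.0458) = 76.36

76.36 dB


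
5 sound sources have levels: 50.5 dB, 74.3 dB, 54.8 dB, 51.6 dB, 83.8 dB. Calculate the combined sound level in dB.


Formula: L_total = 10 * log10( sum(10^(Li/10)) )
  Source 1: 10^(50.5/10) = 112201.8454
  Source 2: 10^(74.3/10) = 26915348.0393
  Source 3: 10^(54.8/10) = 301995.172
  Source 4: 10^(51.6/10) = 144543.9771
  Source 5: 10^(83.8/10) = 239883291.9019
Sum of linear values = 267357380.9357
L_total = 10 * log10(267357380.9357) = 84.27

84.27 dB


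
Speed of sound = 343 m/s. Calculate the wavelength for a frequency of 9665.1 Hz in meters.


Given values:
  c = 343 m/s, f = 9665.1 Hz
Formula: lambda = c / f
lambda = 343 / 9665.1
lambda = 0.0355

0.0355 m


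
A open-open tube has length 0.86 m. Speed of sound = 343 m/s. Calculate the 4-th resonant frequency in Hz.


Given values:
  Tube type: open-open, L = 0.86 m, c = 343 m/s, n = 4
Formula: f_n = n * c / (2 * L)
Compute 2 * L = 2 * 0.86 = 1.72
f = 4 * 343 / 1.72
f = 797.67

797.67 Hz


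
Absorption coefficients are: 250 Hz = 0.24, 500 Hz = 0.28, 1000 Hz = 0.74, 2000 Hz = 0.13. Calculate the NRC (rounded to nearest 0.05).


Given values:
  a_250 = 0.24, a_500 = 0.28
  a_1000 = 0.74, a_2000 = 0.13
Formula: NRC = (a250 + a500 + a1000 + a2000) / 4
Sum = 0.24 + 0.28 + 0.74 + 0.13 = 1.39
NRC = 1.39 / 4 = 0.3475
Rounded to nearest 0.05: 0.35

0.35


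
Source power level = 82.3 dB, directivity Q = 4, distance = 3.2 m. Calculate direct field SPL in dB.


Given values:
  Lw = 82.3 dB, Q = 4, r = 3.2 m
Formula: SPL = Lw + 10 * log10(Q / (4 * pi * r^2))
Compute 4 * pi * r^2 = 4 * pi * 3.2^2 = 128.6796
Compute Q / denom = 4 / 128.6796 = 0.03108496
Compute 10 * log10(0.03108496) = -15.0745
SPL = 82.3 + (-15.0745) = 67.23

67.23 dB


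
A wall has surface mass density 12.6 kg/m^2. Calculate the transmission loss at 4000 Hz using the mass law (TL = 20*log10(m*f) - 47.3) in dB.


Given values:
  m = 12.6 kg/m^2, f = 4000 Hz
Formula: TL = 20 * log10(m * f) - 47.3
Compute m * f = 12.6 * 4000 = 50400.0
Compute log10(50400.0) = 4.702431
Compute 20 * 4.702431 = 94.0486
TL = 94.0486 - 47.3 = 46.75

46.75 dB


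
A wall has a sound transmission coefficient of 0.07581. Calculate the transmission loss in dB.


Given values:
  tau = 0.07581
Formula: TL = 10 * log10(1 / tau)
Compute 1 / tau = 1 / 0.07581 = 13.1909
Compute log10(13.1909) = 1.120274
TL = 10 * 1.120274 = 11.2

11.2 dB


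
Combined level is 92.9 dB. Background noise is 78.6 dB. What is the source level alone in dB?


Given values:
  L_total = 92.9 dB, L_bg = 78.6 dB
Formula: L_source = 10 * log10(10^(L_total/10) - 10^(L_bg/10))
Convert to linear:
  10^(92.9/10) = 1949844599.758
  10^(78.6/10) = 72443596.0075
Difference: 1949844599.758 - 72443596.0075 = 1877401003.7505
L_source = 10 * log10(1877401003.7505) = 92.74

92.74 dB


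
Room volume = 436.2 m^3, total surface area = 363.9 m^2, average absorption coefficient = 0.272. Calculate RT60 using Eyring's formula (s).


Given values:
  V = 436.2 m^3, S = 363.9 m^2, alpha = 0.272
Formula: RT60 = 0.161 * V / (-S * ln(1 - alpha))
Compute ln(1 - 0.272) = ln(0.728) = -0.317454
Denominator: -363.9 * -0.317454 = 115.5215
Numerator: 0.161 * 436.2 = 70.2282
RT60 = 70.2282 / 115.5215 = 0.608

0.608 s


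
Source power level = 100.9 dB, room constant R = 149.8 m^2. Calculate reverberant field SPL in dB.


Given values:
  Lw = 100.9 dB, R = 149.8 m^2
Formula: SPL = Lw + 10 * log10(4 / R)
Compute 4 / R = 4 / 149.8 = 0.026702
Compute 10 * log10(0.026702) = -15.7346
SPL = 100.9 + (-15.7346) = 85.17

85.17 dB


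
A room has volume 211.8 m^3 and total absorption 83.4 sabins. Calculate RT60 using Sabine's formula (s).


Given values:
  V = 211.8 m^3
  A = 83.4 sabins
Formula: RT60 = 0.161 * V / A
Numerator: 0.161 * 211.8 = 34.0998
RT60 = 34.0998 / 83.4 = 0.409

0.409 s


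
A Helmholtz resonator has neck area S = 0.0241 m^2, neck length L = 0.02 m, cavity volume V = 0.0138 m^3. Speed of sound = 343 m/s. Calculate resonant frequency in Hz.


Given values:
  S = 0.0241 m^2, L = 0.02 m, V = 0.0138 m^3, c = 343 m/s
Formula: f = (c / (2*pi)) * sqrt(S / (V * L))
Compute V * L = 0.0138 * 0.02 = 0.000276
Compute S / (V * L) = 0.0241 / 0.000276 = 87.3188
Compute sqrt(87.3188) = 9.344453
Compute c / (2*pi) = 343 / 6.283185 = 54.590148
f = 54.590148 * 9.344453 = 510.12

510.12 Hz


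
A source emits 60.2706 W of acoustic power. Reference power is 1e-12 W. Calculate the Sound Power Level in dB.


Given values:
  W = 60.2706 W
  W_ref = 1e-12 W
Formula: SWL = 10 * log10(W / W_ref)
Compute ratio: W / W_ref = 60270600000000
Compute log10: log10(60270600000000) = 13.780106
Multiply: SWL = 10 * 13.780106 = 137.8

137.8 dB


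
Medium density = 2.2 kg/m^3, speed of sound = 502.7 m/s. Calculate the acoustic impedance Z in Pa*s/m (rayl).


Given values:
  rho = 2.2 kg/m^3
  c = 502.7 m/s
Formula: Z = rho * c
Z = 2.2 * 502.7
Z = 1105.94

1105.94 rayl


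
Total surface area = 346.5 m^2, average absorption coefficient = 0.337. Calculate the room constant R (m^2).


Given values:
  S = 346.5 m^2, alpha = 0.337
Formula: R = S * alpha / (1 - alpha)
Numerator: 346.5 * 0.337 = 116.7705
Denominator: 1 - 0.337 = 0.663
R = 116.7705 / 0.663 = 176.12

176.12 m^2


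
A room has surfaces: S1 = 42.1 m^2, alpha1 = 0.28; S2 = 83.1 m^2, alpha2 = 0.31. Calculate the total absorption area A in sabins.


Given surfaces:
  Surface 1: 42.1 * 0.28 = 11.788
  Surface 2: 83.1 * 0.31 = 25.761
Formula: A = sum(Si * alpha_i)
A = 11.788 + 25.761
A = 37.55

37.55 sabins


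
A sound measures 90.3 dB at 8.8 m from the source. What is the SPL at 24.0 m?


Given values:
  SPL1 = 90.3 dB, r1 = 8.8 m, r2 = 24.0 m
Formula: SPL2 = SPL1 - 20 * log10(r2 / r1)
Compute ratio: r2 / r1 = 24.0 / 8.8 = 2.7273
Compute log10: log10(2.7273) = 0.435733
Compute drop: 20 * 0.435733 = 8.7147
SPL2 = 90.3 - 8.7147 = 81.59

81.59 dB


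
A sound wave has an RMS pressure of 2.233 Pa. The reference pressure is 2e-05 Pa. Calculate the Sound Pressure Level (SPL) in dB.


Given values:
  p = 2.233 Pa
  p_ref = 2e-05 Pa
Formula: SPL = 20 * log10(p / p_ref)
Compute ratio: p / p_ref = 2.233 / 2e-05 = 111650
Compute log10: log10(111650) = 5.047859
Multiply: SPL = 20 * 5.047859 = 100.96

100.96 dB


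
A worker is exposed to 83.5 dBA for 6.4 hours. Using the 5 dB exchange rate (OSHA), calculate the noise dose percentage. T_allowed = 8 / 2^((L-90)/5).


Given values:
  L = 83.5 dBA, T = 6.4 hours
Formula: T_allowed = 8 / 2^((L - 90) / 5)
Compute exponent: (83.5 - 90) / 5 = -1.3
Compute 2^(-1.3) = 0.406126
T_allowed = 8 / 0.406126 = 19.69832 hours
Dose = (T / T_allowed) * 100
Dose = (6.4 / 19.69832) * 100 = 32.49

32.49 %


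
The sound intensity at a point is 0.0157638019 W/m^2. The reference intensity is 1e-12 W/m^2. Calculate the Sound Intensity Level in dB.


Given values:
  I = 0.0157638019 W/m^2
  I_ref = 1e-12 W/m^2
Formula: SIL = 10 * log10(I / I_ref)
Compute ratio: I / I_ref = 15763801900
Compute log10: log10(15763801900) = 10.197661
Multiply: SIL = 10 * 10.197661 = 101.98

101.98 dB


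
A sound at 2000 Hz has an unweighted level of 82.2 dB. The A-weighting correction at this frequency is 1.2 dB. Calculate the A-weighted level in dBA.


Given values:
  SPL = 82.2 dB
  A-weighting at 2000 Hz = 1.2 dB
Formula: L_A = SPL + A_weight
L_A = 82.2 + (1.2)
L_A = 83.4

83.4 dBA


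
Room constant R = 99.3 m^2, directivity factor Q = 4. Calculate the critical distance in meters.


Given values:
  R = 99.3 m^2, Q = 4
Formula: d_c = 0.141 * sqrt(Q * R)
Compute Q * R = 4 * 99.3 = 397.2
Compute sqrt(397.2) = 19.9299
d_c = 0.141 * 19.9299 = 2.81

2.81 m


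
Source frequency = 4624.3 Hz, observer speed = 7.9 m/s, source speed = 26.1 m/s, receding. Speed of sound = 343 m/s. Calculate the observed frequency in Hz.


Given values:
  f_s = 4624.3 Hz, v_o = 7.9 m/s, v_s = 26.1 m/s
  Direction: receding
Formula: f_o = f_s * (c - v_o) / (c + v_s)
Numerator: c - v_o = 343 - 7.9 = 335.1
Denominator: c + v_s = 343 + 26.1 = 369.1
f_o = 4624.3 * 335.1 / 369.1 = 4198.33

4198.33 Hz


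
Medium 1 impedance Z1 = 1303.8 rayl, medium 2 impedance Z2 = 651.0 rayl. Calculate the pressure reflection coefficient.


Given values:
  Z1 = 1303.8 rayl, Z2 = 651.0 rayl
Formula: R = (Z2 - Z1) / (Z2 + Z1)
Numerator: Z2 - Z1 = 651.0 - 1303.8 = -652.8
Denominator: Z2 + Z1 = 651.0 + 1303.8 = 1954.8
R = -652.8 / 1954.8 = -0.3339

-0.3339


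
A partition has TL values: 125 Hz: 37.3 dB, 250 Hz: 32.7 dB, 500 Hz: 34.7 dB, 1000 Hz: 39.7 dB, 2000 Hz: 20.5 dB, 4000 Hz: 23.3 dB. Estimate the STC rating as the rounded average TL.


Given TL values at each frequency:
  125 Hz: 37.3 dB
  250 Hz: 32.7 dB
  500 Hz: 34.7 dB
  1000 Hz: 39.7 dB
  2000 Hz: 20.5 dB
  4000 Hz: 23.3 dB
Formula: STC ~ round(average of TL values)
Sum = 37.3 + 32.7 + 34.7 + 39.7 + 20.5 + 23.3 = 188.2
Average = 188.2 / 6 = 31.37
Rounded: 31

31


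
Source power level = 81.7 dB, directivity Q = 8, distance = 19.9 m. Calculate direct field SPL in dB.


Given values:
  Lw = 81.7 dB, Q = 8, r = 19.9 m
Formula: SPL = Lw + 10 * log10(Q / (4 * pi * r^2))
Compute 4 * pi * r^2 = 4 * pi * 19.9^2 = 4976.4084
Compute Q / denom = 8 / 4976.4084 = 0.00160759
Compute 10 * log10(0.00160759) = -27.9382
SPL = 81.7 + (-27.9382) = 53.76

53.76 dB


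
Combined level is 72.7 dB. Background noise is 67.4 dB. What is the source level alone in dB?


Given values:
  L_total = 72.7 dB, L_bg = 67.4 dB
Formula: L_source = 10 * log10(10^(L_total/10) - 10^(L_bg/10))
Convert to linear:
  10^(72.7/10) = 18620871.3666
  10^(67.4/10) = 5495408.7386
Difference: 18620871.3666 - 5495408.7386 = 13125462.628
L_source = 10 * log10(13125462.628) = 71.18

71.18 dB


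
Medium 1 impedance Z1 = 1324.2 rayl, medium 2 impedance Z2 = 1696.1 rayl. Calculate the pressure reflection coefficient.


Given values:
  Z1 = 1324.2 rayl, Z2 = 1696.1 rayl
Formula: R = (Z2 - Z1) / (Z2 + Z1)
Numerator: Z2 - Z1 = 1696.1 - 1324.2 = 371.9
Denominator: Z2 + Z1 = 1696.1 + 1324.2 = 3020.3
R = 371.9 / 3020.3 = 0.1231

0.1231


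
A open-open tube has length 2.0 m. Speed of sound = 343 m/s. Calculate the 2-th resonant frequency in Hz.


Given values:
  Tube type: open-open, L = 2.0 m, c = 343 m/s, n = 2
Formula: f_n = n * c / (2 * L)
Compute 2 * L = 2 * 2.0 = 4.0
f = 2 * 343 / 4.0
f = 171.5

171.5 Hz


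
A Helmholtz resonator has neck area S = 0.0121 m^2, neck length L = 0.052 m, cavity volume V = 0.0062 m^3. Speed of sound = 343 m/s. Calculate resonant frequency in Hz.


Given values:
  S = 0.0121 m^2, L = 0.052 m, V = 0.0062 m^3, c = 343 m/s
Formula: f = (c / (2*pi)) * sqrt(S / (V * L))
Compute V * L = 0.0062 * 0.052 = 0.0003224
Compute S / (V * L) = 0.0121 / 0.0003224 = 37.531
Compute sqrt(37.531) = 6.126255
Compute c / (2*pi) = 343 / 6.283185 = 54.590148
f = 54.590148 * 6.126255 = 334.43

334.43 Hz


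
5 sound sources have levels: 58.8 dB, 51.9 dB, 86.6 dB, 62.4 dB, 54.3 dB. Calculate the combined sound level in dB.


Formula: L_total = 10 * log10( sum(10^(Li/10)) )
  Source 1: 10^(58.8/10) = 758577.575
  Source 2: 10^(51.9/10) = 154881.6619
  Source 3: 10^(86.6/10) = 457088189.6149
  Source 4: 10^(62.4/10) = 1737800.8287
  Source 5: 10^(54.3/10) = 269153.4804
Sum of linear values = 460008603.1609
L_total = 10 * log10(460008603.1609) = 86.63

86.63 dB


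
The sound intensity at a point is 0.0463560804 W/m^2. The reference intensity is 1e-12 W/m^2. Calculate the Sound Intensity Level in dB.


Given values:
  I = 0.0463560804 W/m^2
  I_ref = 1e-12 W/m^2
Formula: SIL = 10 * log10(I / I_ref)
Compute ratio: I / I_ref = 46356080400
Compute log10: log10(46356080400) = 10.666107
Multiply: SIL = 10 * 10.666107 = 106.66

106.66 dB


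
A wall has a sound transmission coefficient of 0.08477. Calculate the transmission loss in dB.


Given values:
  tau = 0.08477
Formula: TL = 10 * log10(1 / tau)
Compute 1 / tau = 1 / 0.08477 = 11.7966
Compute log10(11.7966) = 1.071757
TL = 10 * 1.071757 = 10.72

10.72 dB


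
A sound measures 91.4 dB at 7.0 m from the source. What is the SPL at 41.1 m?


Given values:
  SPL1 = 91.4 dB, r1 = 7.0 m, r2 = 41.1 m
Formula: SPL2 = SPL1 - 20 * log10(r2 / r1)
Compute ratio: r2 / r1 = 41.1 / 7.0 = 5.8714
Compute log10: log10(5.8714) = 0.768742
Compute drop: 20 * 0.768742 = 15.3748
SPL2 = 91.4 - 15.3748 = 76.03

76.03 dB


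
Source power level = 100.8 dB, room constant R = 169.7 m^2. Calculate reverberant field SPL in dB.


Given values:
  Lw = 100.8 dB, R = 169.7 m^2
Formula: SPL = Lw + 10 * log10(4 / R)
Compute 4 / R = 4 / 169.7 = 0.023571
Compute 10 * log10(0.023571) = -16.2762
SPL = 100.8 + (-16.2762) = 84.52

84.52 dB


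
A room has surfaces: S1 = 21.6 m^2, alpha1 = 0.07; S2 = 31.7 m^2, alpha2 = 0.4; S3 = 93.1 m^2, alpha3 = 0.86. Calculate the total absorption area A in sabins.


Given surfaces:
  Surface 1: 21.6 * 0.07 = 1.512
  Surface 2: 31.7 * 0.4 = 12.68
  Surface 3: 93.1 * 0.86 = 80.066
Formula: A = sum(Si * alpha_i)
A = 1.512 + 12.68 + 80.066
A = 94.26

94.26 sabins


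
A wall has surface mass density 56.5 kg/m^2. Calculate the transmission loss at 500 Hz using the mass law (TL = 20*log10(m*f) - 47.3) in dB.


Given values:
  m = 56.5 kg/m^2, f = 500 Hz
Formula: TL = 20 * log10(m * f) - 47.3
Compute m * f = 56.5 * 500 = 28250.0
Compute log10(28250.0) = 4.451018
Compute 20 * 4.451018 = 89.0204
TL = 89.0204 - 47.3 = 41.72

41.72 dB


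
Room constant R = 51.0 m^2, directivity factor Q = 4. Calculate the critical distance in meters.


Given values:
  R = 51.0 m^2, Q = 4
Formula: d_c = 0.141 * sqrt(Q * R)
Compute Q * R = 4 * 51.0 = 204.0
Compute sqrt(204.0) = 14.2829
d_c = 0.141 * 14.2829 = 2.014

2.014 m


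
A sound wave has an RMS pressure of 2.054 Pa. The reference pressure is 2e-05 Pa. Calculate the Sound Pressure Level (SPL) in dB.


Given values:
  p = 2.054 Pa
  p_ref = 2e-05 Pa
Formula: SPL = 20 * log10(p / p_ref)
Compute ratio: p / p_ref = 2.054 / 2e-05 = 102700
Compute log10: log10(102700) = 5.01157
Multiply: SPL = 20 * 5.01157 = 100.23

100.23 dB


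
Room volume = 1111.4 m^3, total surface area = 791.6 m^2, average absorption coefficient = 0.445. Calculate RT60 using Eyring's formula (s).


Given values:
  V = 1111.4 m^3, S = 791.6 m^2, alpha = 0.445
Formula: RT60 = 0.161 * V / (-S * ln(1 - alpha))
Compute ln(1 - 0.445) = ln(0.555) = -0.588787
Denominator: -791.6 * -0.588787 = 466.0838
Numerator: 0.161 * 1111.4 = 178.9354
RT60 = 178.9354 / 466.0838 = 0.384

0.384 s
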